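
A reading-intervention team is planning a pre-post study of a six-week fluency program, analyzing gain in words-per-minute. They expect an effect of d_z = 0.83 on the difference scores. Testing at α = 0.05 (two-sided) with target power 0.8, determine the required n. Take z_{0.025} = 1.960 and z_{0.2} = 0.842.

n = 12 pairs

For a paired (one-sample on differences) test: n = ((z_{α/2} + z_β) / d)².
z_{α/2} + z_β = 1.960 + 0.842 = 2.802.
n = (2.802 / 0.83)² = 3.376² = 11.40.
Round up.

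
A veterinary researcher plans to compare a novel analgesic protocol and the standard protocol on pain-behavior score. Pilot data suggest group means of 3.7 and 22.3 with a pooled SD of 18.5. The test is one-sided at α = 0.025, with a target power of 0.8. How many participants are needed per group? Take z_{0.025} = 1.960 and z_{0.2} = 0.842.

Cohen's d = |M₁ − M₂| / SD_pooled = |3.7 − 22.3| / 18.5 = 18.6 / 18.5 = 1.005.
For two independent groups with equal n: n = 2·((z_{α} + z_β) / d)².
z_{α} + z_β = 1.960 + 0.842 = 2.802.
n = 2 × (2.802 / 1.005)² = 2 × 2.788² = 2 × 7.77 = 15.5.
Round up to the next whole participant.

n = 16 per group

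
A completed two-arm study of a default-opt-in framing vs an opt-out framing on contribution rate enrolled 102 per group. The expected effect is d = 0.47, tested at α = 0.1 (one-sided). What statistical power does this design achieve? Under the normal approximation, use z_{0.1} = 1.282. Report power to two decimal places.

power ≈ 0.98

For two equal groups, power = Φ(d·√(n/2) − z_{α}).
d·√(n/2) = 0.47 × √(102/2) = 0.47 × 7.141 = 3.356.
z_β = 3.356 − 1.282 = 2.074.
Power = Φ(2.074) = 0.981.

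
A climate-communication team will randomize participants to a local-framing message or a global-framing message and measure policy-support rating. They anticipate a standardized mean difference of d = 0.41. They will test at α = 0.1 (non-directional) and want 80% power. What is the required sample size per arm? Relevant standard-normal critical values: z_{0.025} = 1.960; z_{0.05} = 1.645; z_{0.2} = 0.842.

For two independent groups with equal n: n = 2·((z_{α/2} + z_β) / d)².
z_{α/2} + z_β = 1.645 + 0.842 = 2.487.
n = 2 × (2.487 / 0.41)² = 2 × 6.066² = 2 × 36.79 = 73.6.
Round up to the next whole participant.

n = 74 per group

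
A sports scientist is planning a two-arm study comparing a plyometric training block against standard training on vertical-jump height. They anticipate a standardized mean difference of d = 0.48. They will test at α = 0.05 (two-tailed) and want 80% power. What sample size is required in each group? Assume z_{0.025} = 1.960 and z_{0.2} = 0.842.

For two independent groups with equal n: n = 2·((z_{α/2} + z_β) / d)².
z_{α/2} + z_β = 1.960 + 0.842 = 2.802.
n = 2 × (2.802 / 0.48)² = 2 × 5.838² = 2 × 34.08 = 68.2.
Round up to the next whole participant.

n = 69 per group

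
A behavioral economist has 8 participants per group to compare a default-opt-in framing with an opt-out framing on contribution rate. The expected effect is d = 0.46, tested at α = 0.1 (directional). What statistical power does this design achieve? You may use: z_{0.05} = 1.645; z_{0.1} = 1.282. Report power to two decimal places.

For two equal groups, power = Φ(d·√(n/2) − z_{α}).
d·√(n/2) = 0.46 × √(8/2) = 0.46 × 2.000 = 0.920.
z_β = 0.920 − 1.282 = -0.362.
Power = Φ(-0.362) = 0.359.

power ≈ 0.36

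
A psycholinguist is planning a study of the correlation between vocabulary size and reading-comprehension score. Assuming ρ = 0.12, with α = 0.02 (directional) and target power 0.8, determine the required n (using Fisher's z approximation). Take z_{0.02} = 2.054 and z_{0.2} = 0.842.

Fisher's z: C = ½·ln((1+r)/(1−r)) = ½·ln(1.2727) = 0.1206.
n = ((z_{α} + z_β)/C)² + 3.
(2.054 + 0.842) / 0.1206 = 2.896 / 0.1206 = 24.013.
n = 24.013² + 3 = 576.64 + 3 = 579.6.
Round up.

n = 580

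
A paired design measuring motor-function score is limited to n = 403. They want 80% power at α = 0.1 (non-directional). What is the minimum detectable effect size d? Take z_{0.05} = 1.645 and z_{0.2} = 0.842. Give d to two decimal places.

d_min ≈ 0.12

For a single sample (or paired design) of n = 403: d_min = (z_{α/2} + z_β)/√n.
z-sum = 1.645 + 0.842 = 2.487.
d_min = 2.487 / √403 = 2.487 / 20.075 = 0.124.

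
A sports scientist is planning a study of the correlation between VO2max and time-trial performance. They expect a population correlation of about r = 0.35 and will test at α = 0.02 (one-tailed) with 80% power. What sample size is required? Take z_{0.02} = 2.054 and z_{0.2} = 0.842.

n = 66

Fisher's z: C = ½·ln((1+r)/(1−r)) = ½·ln(2.0769) = 0.3654.
n = ((z_{α} + z_β)/C)² + 3.
(2.054 + 0.842) / 0.3654 = 2.896 / 0.3654 = 7.926.
n = 7.926² + 3 = 62.81 + 3 = 65.8.
Round up.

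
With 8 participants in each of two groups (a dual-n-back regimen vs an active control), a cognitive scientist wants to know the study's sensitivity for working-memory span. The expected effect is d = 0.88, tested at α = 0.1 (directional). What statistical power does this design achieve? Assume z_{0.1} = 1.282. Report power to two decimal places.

power ≈ 0.68

For two equal groups, power = Φ(d·√(n/2) − z_{α}).
d·√(n/2) = 0.88 × √(8/2) = 0.88 × 2.000 = 1.760.
z_β = 1.760 − 1.282 = 0.478.
Power = Φ(0.478) = 0.684.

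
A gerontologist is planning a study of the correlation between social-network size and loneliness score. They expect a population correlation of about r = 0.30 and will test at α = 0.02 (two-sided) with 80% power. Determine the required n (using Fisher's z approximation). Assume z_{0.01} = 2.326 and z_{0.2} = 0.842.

Fisher's z: C = ½·ln((1+r)/(1−r)) = ½·ln(1.8571) = 0.3095.
n = ((z_{α/2} + z_β)/C)² + 3.
(2.326 + 0.842) / 0.3095 = 3.168 / 0.3095 = 10.236.
n = 10.236² + 3 = 104.77 + 3 = 107.8.
Round up.

n = 108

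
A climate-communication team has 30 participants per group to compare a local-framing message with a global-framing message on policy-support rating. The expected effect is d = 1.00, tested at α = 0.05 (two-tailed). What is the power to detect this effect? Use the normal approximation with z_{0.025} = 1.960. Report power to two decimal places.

For two equal groups, power = Φ(d·√(n/2) − z_{α/2}).
d·√(n/2) = 1.00 × √(30/2) = 1.00 × 3.873 = 3.873.
z_β = 3.873 − 1.960 = 1.913.
Power = Φ(1.913) = 0.972.

power ≈ 0.97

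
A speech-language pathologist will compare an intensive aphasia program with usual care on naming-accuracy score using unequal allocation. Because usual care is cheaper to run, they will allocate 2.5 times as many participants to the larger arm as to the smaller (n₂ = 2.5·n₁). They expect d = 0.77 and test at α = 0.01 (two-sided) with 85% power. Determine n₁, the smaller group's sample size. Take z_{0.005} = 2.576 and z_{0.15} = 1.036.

n₁ = 31

With allocation ratio k = n₂/n₁ = 2.5, Var(x̄₁−x̄₂) = σ²(1/n₁ + 1/(k·n₁)) = σ²·(k+1)/(k·n₁).
So n₁ = (1 + 1/k)·((z_{α/2} + z_β)/d)² = 1.400 × (3.612/0.77)².
n₁ = 1.400 × 22.00 = 30.8.
Round up: n₁ = 31, giving n₂ = ⌈2.5 × 31⌉ = ⌈77.5⌉ = 78.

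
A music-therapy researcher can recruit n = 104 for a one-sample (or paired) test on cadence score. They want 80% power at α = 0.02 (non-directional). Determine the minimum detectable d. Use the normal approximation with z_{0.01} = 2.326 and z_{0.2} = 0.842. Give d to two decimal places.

d_min ≈ 0.31

For a single sample (or paired design) of n = 104: d_min = (z_{α/2} + z_β)/√n.
z-sum = 2.326 + 0.842 = 3.168.
d_min = 3.168 / √104 = 3.168 / 10.198 = 0.311.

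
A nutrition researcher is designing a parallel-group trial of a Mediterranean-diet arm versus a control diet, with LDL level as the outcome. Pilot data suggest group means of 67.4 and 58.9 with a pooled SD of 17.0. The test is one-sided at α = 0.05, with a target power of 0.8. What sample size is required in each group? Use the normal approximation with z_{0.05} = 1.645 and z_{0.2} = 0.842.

Cohen's d = |M₁ − M₂| / SD_pooled = |67.4 − 58.9| / 17.0 = 8.5 / 17.0 = 0.500.
For two independent groups with equal n: n = 2·((z_{α} + z_β) / d)².
z_{α} + z_β = 1.645 + 0.842 = 2.487.
n = 2 × (2.487 / 0.500)² = 2 × 4.974² = 2 × 24.74 = 49.5.
Round up to the next whole participant.

n = 50 per group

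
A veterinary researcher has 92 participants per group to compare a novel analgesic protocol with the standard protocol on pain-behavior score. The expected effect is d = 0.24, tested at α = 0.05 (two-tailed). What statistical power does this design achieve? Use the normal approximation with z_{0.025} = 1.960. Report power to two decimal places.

For two equal groups, power = Φ(d·√(n/2) − z_{α/2}).
d·√(n/2) = 0.24 × √(92/2) = 0.24 × 6.782 = 1.628.
z_β = 1.628 − 1.960 = -0.332.
Power = Φ(-0.332) = 0.370.

power ≈ 0.37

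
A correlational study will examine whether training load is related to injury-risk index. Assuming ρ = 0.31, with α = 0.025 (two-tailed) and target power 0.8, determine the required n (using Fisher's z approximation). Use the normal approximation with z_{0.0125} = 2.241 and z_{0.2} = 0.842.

n = 96

Fisher's z: C = ½·ln((1+r)/(1−r)) = ½·ln(1.8986) = 0.3205.
n = ((z_{α/2} + z_β)/C)² + 3.
(2.241 + 0.842) / 0.3205 = 3.083 / 0.3205 = 9.619.
n = 9.619² + 3 = 92.53 + 3 = 95.5.
Round up.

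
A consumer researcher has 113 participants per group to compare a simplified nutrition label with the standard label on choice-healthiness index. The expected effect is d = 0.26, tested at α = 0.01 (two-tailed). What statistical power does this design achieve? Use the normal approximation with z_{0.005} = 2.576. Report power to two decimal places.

power ≈ 0.27

For two equal groups, power = Φ(d·√(n/2) − z_{α/2}).
d·√(n/2) = 0.26 × √(113/2) = 0.26 × 7.517 = 1.954.
z_β = 1.954 − 2.576 = -0.622.
Power = Φ(-0.622) = 0.267.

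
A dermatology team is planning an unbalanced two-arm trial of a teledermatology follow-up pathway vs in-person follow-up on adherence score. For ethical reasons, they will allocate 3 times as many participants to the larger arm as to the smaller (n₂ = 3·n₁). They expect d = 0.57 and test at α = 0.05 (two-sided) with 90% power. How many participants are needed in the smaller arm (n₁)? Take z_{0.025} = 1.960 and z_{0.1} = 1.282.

With allocation ratio k = n₂/n₁ = 3, Var(x̄₁−x̄₂) = σ²(1/n₁ + 1/(k·n₁)) = σ²·(k+1)/(k·n₁).
So n₁ = (1 + 1/k)·((z_{α/2} + z_β)/d)² = 1.333 × (3.242/0.57)².
n₁ = 1.333 × 32.35 = 43.1.
Round up: n₁ = 44, giving n₂ = 3 × 44 = 132.

n₁ = 44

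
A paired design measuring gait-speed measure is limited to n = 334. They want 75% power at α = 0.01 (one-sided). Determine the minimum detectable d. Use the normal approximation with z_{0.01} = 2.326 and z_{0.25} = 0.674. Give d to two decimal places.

For a single sample (or paired design) of n = 334: d_min = (z_{α} + z_β)/√n.
z-sum = 2.326 + 0.674 = 3.000.
d_min = 3.000 / √334 = 3.000 / 18.276 = 0.164.

d_min ≈ 0.16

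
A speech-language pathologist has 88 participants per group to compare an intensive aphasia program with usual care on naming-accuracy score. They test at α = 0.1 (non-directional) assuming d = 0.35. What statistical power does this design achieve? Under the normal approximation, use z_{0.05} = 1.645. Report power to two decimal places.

power ≈ 0.75

For two equal groups, power = Φ(d·√(n/2) − z_{α/2}).
d·√(n/2) = 0.35 × √(88/2) = 0.35 × 6.633 = 2.322.
z_β = 2.322 − 1.645 = 0.677.
Power = Φ(0.677) = 0.751.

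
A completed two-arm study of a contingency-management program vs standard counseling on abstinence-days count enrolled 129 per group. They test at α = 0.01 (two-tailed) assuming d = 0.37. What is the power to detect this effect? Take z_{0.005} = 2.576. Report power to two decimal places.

For two equal groups, power = Φ(d·√(n/2) − z_{α/2}).
d·√(n/2) = 0.37 × √(129/2) = 0.37 × 8.031 = 2.972.
z_β = 2.972 − 2.576 = 0.396.
Power = Φ(0.396) = 0.654.

power ≈ 0.65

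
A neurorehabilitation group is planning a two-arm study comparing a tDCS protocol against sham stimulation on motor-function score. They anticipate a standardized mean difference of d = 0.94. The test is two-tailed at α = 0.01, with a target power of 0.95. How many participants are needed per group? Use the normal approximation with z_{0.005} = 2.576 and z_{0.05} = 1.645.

For two independent groups with equal n: n = 2·((z_{α/2} + z_β) / d)².
z_{α/2} + z_β = 2.576 + 1.645 = 4.221.
n = 2 × (4.221 / 0.94)² = 2 × 4.490² = 2 × 20.16 = 40.3.
Round up to the next whole participant.

n = 41 per group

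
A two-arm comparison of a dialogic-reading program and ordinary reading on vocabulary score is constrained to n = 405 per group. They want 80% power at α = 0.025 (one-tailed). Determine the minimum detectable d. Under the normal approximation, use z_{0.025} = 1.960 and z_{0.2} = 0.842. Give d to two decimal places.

d_min ≈ 0.20

For two independent groups of n = 405 each: d_min = (z_{α} + z_β)·√(2/n).
z-sum = 1.960 + 0.842 = 2.802.
d_min = 2.802 × √(2/405) = 2.802 × 0.0703 = 0.197.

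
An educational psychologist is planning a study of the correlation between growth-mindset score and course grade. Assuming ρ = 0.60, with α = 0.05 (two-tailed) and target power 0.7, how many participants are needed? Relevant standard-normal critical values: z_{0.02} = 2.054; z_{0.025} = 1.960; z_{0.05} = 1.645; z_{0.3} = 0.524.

n = 16

Fisher's z: C = ½·ln((1+r)/(1−r)) = ½·ln(4.0000) = 0.6931.
n = ((z_{α/2} + z_β)/C)² + 3.
(1.960 + 0.524) / 0.6931 = 2.484 / 0.6931 = 3.584.
n = 3.584² + 3 = 12.84 + 3 = 15.8.
Round up.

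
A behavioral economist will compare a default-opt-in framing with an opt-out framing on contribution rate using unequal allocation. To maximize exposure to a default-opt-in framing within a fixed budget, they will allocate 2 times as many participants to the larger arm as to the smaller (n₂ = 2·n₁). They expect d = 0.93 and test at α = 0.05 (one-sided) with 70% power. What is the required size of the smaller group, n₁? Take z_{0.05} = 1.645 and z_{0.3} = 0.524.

n₁ = 9

With allocation ratio k = n₂/n₁ = 2, Var(x̄₁−x̄₂) = σ²(1/n₁ + 1/(k·n₁)) = σ²·(k+1)/(k·n₁).
So n₁ = (1 + 1/k)·((z_{α} + z_β)/d)² = 1.500 × (2.169/0.93)².
n₁ = 1.500 × 5.44 = 8.2.
Round up: n₁ = 9, giving n₂ = 2 × 9 = 18.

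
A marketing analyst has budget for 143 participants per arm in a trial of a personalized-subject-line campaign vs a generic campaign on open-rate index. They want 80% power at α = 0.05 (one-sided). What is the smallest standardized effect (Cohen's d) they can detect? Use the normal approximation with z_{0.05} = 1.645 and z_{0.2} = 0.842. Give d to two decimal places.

For two independent groups of n = 143 each: d_min = (z_{α} + z_β)·√(2/n).
z-sum = 1.645 + 0.842 = 2.487.
d_min = 2.487 × √(2/143) = 2.487 × 0.1183 = 0.294.

d_min ≈ 0.29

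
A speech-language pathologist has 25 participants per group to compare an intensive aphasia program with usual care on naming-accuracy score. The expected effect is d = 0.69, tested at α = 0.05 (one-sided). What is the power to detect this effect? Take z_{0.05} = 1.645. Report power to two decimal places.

For two equal groups, power = Φ(d·√(n/2) − z_{α}).
d·√(n/2) = 0.69 × √(25/2) = 0.69 × 3.536 = 2.440.
z_β = 2.440 − 1.645 = 0.795.
Power = Φ(0.795) = 0.787.

power ≈ 0.79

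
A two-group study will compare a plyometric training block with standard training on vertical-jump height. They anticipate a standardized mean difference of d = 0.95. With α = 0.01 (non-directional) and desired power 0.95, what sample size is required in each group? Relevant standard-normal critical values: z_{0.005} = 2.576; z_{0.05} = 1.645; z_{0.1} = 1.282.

n = 40 per group

For two independent groups with equal n: n = 2·((z_{α/2} + z_β) / d)².
z_{α/2} + z_β = 2.576 + 1.645 = 4.221.
n = 2 × (4.221 / 0.95)² = 2 × 4.443² = 2 × 19.74 = 39.5.
Round up to the next whole participant.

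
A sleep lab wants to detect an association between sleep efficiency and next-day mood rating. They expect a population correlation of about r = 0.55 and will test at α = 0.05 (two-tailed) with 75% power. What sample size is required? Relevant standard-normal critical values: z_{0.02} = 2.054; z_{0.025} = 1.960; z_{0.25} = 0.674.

Fisher's z: C = ½·ln((1+r)/(1−r)) = ½·ln(3.4444) = 0.6184.
n = ((z_{α/2} + z_β)/C)² + 3.
(1.960 + 0.674) / 0.6184 = 2.634 / 0.6184 = 4.259.
n = 4.259² + 3 = 18.14 + 3 = 21.1.
Round up.

n = 22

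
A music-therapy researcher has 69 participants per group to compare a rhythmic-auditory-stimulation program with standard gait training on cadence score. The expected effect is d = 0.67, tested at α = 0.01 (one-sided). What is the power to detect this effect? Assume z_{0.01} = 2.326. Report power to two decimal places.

power ≈ 0.95

For two equal groups, power = Φ(d·√(n/2) − z_{α}).
d·√(n/2) = 0.67 × √(69/2) = 0.67 × 5.874 = 3.935.
z_β = 3.935 − 2.326 = 1.609.
Power = Φ(1.609) = 0.946.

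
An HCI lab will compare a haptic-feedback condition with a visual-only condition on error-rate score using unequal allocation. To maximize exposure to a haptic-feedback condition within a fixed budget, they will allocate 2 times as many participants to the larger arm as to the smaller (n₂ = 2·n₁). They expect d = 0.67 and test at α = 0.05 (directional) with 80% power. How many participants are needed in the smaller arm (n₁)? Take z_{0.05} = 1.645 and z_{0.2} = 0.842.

n₁ = 21

With allocation ratio k = n₂/n₁ = 2, Var(x̄₁−x̄₂) = σ²(1/n₁ + 1/(k·n₁)) = σ²·(k+1)/(k·n₁).
So n₁ = (1 + 1/k)·((z_{α} + z_β)/d)² = 1.500 × (2.487/0.67)².
n₁ = 1.500 × 13.78 = 20.7.
Round up: n₁ = 21, giving n₂ = 2 × 21 = 42.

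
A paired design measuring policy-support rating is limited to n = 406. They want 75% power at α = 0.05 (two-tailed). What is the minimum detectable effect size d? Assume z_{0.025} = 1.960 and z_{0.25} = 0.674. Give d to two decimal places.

d_min ≈ 0.13

For a single sample (or paired design) of n = 406: d_min = (z_{α/2} + z_β)/√n.
z-sum = 1.960 + 0.674 = 2.634.
d_min = 2.634 / √406 = 2.634 / 20.149 = 0.131.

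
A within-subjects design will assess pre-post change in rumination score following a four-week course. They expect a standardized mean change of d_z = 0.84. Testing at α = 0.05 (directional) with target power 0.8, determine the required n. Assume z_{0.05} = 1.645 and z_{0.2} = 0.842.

n = 9 pairs

For a paired (one-sample on differences) test: n = ((z_{α} + z_β) / d)².
z_{α} + z_β = 1.645 + 0.842 = 2.487.
n = (2.487 / 0.84)² = 2.961² = 8.77.
Round up.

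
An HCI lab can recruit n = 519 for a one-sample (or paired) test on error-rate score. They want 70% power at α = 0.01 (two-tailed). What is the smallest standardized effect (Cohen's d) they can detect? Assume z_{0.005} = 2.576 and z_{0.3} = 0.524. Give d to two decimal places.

d_min ≈ 0.14

For a single sample (or paired design) of n = 519: d_min = (z_{α/2} + z_β)/√n.
z-sum = 2.576 + 0.524 = 3.100.
d_min = 3.100 / √519 = 3.100 / 22.782 = 0.136.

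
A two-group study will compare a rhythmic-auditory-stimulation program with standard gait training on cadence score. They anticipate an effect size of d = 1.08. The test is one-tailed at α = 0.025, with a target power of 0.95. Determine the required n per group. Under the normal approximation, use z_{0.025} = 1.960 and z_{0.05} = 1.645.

For two independent groups with equal n: n = 2·((z_{α} + z_β) / d)².
z_{α} + z_β = 1.960 + 1.645 = 3.605.
n = 2 × (3.605 / 1.08)² = 2 × 3.338² = 2 × 11.14 = 22.3.
Round up to the next whole participant.

n = 23 per group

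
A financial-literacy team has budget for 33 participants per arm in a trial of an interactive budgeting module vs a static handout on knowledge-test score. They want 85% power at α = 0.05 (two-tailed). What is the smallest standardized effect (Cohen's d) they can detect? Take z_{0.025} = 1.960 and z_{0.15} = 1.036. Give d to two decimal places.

d_min ≈ 0.74

For two independent groups of n = 33 each: d_min = (z_{α/2} + z_β)·√(2/n).
z-sum = 1.960 + 1.036 = 2.996.
d_min = 2.996 × √(2/33) = 2.996 × 0.2462 = 0.738.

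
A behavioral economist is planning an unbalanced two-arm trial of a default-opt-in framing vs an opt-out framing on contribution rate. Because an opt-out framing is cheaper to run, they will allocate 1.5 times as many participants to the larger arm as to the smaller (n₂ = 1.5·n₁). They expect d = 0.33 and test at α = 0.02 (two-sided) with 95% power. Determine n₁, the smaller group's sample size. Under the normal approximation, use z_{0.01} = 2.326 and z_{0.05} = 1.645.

n₁ = 242

With allocation ratio k = n₂/n₁ = 1.5, Var(x̄₁−x̄₂) = σ²(1/n₁ + 1/(k·n₁)) = σ²·(k+1)/(k·n₁).
So n₁ = (1 + 1/k)·((z_{α/2} + z_β)/d)² = 1.667 × (3.971/0.33)².
n₁ = 1.667 × 144.80 = 241.3.
Round up: n₁ = 242, giving n₂ = 1.5 × 242 = 363.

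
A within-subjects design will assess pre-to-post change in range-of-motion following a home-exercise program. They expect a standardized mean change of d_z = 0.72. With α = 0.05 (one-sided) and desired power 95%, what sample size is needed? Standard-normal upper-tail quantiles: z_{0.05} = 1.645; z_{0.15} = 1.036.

n = 21 pairs

For a paired (one-sample on differences) test: n = ((z_{α} + z_β) / d)².
z_{α} + z_β = 1.645 + 1.645 = 3.290.
n = (3.290 / 0.72)² = 4.569² = 20.88.
Round up.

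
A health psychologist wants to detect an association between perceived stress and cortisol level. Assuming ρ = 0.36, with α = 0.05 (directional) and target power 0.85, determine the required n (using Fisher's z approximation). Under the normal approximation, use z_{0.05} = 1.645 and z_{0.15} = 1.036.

Fisher's z: C = ½·ln((1+r)/(1−r)) = ½·ln(2.1250) = 0.3769.
n = ((z_{α} + z_β)/C)² + 3.
(1.645 + 1.036) / 0.3769 = 2.681 / 0.3769 = 7.113.
n = 7.113² + 3 = 50.60 + 3 = 53.6.
Round up.

n = 54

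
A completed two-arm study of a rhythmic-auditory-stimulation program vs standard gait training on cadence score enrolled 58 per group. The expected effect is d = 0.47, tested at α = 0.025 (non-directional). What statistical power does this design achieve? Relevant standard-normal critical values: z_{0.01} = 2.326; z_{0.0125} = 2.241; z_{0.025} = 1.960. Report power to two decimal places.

For two equal groups, power = Φ(d·√(n/2) − z_{α/2}).
d·√(n/2) = 0.47 × √(58/2) = 0.47 × 5.385 = 2.531.
z_β = 2.531 − 2.241 = 0.290.
Power = Φ(0.290) = 0.614.

power ≈ 0.61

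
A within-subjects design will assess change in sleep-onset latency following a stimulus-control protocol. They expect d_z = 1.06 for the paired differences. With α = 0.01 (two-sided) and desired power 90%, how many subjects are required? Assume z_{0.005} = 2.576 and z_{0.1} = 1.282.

For a paired (one-sample on differences) test: n = ((z_{α/2} + z_β) / d)².
z_{α/2} + z_β = 2.576 + 1.282 = 3.858.
n = (3.858 / 1.06)² = 3.640² = 13.25.
Round up.

n = 14 pairs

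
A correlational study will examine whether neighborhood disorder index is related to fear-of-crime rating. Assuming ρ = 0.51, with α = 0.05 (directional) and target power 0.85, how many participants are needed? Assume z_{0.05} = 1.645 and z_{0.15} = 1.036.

n = 26

Fisher's z: C = ½·ln((1+r)/(1−r)) = ½·ln(3.0816) = 0.5627.
n = ((z_{α} + z_β)/C)² + 3.
(1.645 + 1.036) / 0.5627 = 2.681 / 0.5627 = 4.765.
n = 4.765² + 3 = 22.70 + 3 = 25.7.
Round up.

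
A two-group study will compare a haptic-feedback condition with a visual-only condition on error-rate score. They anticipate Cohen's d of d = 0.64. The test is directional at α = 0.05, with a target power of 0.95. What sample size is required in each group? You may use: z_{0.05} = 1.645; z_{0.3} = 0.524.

For two independent groups with equal n: n = 2·((z_{α} + z_β) / d)².
z_{α} + z_β = 1.645 + 1.645 = 3.290.
n = 2 × (3.290 / 0.64)² = 2 × 5.141² = 2 × 26.43 = 52.9.
Round up to the next whole participant.

n = 53 per group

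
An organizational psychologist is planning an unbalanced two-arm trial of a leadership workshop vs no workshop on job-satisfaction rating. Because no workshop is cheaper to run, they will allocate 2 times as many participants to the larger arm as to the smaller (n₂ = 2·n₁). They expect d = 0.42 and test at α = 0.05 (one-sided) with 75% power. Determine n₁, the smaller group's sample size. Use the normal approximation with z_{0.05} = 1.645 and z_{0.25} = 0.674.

With allocation ratio k = n₂/n₁ = 2, Var(x̄₁−x̄₂) = σ²(1/n₁ + 1/(k·n₁)) = σ²·(k+1)/(k·n₁).
So n₁ = (1 + 1/k)·((z_{α} + z_β)/d)² = 1.500 × (2.319/0.42)².
n₁ = 1.500 × 30.49 = 45.7.
Round up: n₁ = 46, giving n₂ = 2 × 46 = 92.

n₁ = 46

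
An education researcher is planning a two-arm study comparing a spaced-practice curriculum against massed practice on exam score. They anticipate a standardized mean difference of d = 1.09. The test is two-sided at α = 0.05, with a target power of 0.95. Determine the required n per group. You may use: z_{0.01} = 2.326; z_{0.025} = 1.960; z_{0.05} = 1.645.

For two independent groups with equal n: n = 2·((z_{α/2} + z_β) / d)².
z_{α/2} + z_β = 1.960 + 1.645 = 3.605.
n = 2 × (3.605 / 1.09)² = 2 × 3.307² = 2 × 10.94 = 21.9.
Round up to the next whole participant.

n = 22 per group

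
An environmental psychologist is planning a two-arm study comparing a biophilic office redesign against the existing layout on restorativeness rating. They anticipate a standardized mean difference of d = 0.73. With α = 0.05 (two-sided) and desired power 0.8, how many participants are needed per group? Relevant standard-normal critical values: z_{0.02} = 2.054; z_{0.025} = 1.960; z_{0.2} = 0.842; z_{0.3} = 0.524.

For two independent groups with equal n: n = 2·((z_{α/2} + z_β) / d)².
z_{α/2} + z_β = 1.960 + 0.842 = 2.802.
n = 2 × (2.802 / 0.73)² = 2 × 3.838² = 2 × 14.73 = 29.5.
Round up to the next whole participant.

n = 30 per group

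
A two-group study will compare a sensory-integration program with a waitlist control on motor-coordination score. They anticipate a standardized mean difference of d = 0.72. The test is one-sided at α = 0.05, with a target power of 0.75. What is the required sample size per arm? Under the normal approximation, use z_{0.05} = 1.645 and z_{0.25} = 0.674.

For two independent groups with equal n: n = 2·((z_{α} + z_β) / d)².
z_{α} + z_β = 1.645 + 0.674 = 2.319.
n = 2 × (2.319 / 0.72)² = 2 × 3.221² = 2 × 10.37 = 20.7.
Round up to the next whole participant.

n = 21 per group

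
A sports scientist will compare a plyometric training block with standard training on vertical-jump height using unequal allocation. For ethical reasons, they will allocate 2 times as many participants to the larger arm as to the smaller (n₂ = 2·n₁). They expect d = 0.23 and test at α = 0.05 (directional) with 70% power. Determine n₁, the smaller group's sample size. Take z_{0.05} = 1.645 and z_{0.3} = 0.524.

n₁ = 134

With allocation ratio k = n₂/n₁ = 2, Var(x̄₁−x̄₂) = σ²(1/n₁ + 1/(k·n₁)) = σ²·(k+1)/(k·n₁).
So n₁ = (1 + 1/k)·((z_{α} + z_β)/d)² = 1.500 × (2.169/0.23)².
n₁ = 1.500 × 88.93 = 133.4.
Round up: n₁ = 134, giving n₂ = 2 × 134 = 268.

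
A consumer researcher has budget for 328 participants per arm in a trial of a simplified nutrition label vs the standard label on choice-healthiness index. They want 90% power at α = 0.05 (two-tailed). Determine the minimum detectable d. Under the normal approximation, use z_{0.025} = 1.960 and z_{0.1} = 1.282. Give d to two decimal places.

For two independent groups of n = 328 each: d_min = (z_{α/2} + z_β)·√(2/n).
z-sum = 1.960 + 1.282 = 3.242.
d_min = 3.242 × √(2/328) = 3.242 × 0.0781 = 0.253.

d_min ≈ 0.25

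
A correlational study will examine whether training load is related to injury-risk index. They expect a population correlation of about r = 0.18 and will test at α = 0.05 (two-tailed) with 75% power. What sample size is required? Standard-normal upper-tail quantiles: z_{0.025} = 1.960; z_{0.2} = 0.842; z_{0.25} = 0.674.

n = 213

Fisher's z: C = ½·ln((1+r)/(1−r)) = ½·ln(1.4390) = 0.1820.
n = ((z_{α/2} + z_β)/C)² + 3.
(1.960 + 0.674) / 0.1820 = 2.634 / 0.1820 = 14.473.
n = 14.473² + 3 = 209.45 + 3 = 212.5.
Round up.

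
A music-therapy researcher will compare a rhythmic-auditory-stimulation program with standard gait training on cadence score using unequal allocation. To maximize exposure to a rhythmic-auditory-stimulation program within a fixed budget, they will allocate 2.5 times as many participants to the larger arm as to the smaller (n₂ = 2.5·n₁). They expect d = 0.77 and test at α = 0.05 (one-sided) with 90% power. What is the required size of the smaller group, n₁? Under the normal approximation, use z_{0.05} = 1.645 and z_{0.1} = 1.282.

With allocation ratio k = n₂/n₁ = 2.5, Var(x̄₁−x̄₂) = σ²(1/n₁ + 1/(k·n₁)) = σ²·(k+1)/(k·n₁).
So n₁ = (1 + 1/k)·((z_{α} + z_β)/d)² = 1.400 × (2.927/0.77)².
n₁ = 1.400 × 14.45 = 20.2.
Round up: n₁ = 21, giving n₂ = ⌈2.5 × 21⌉ = ⌈52.5⌉ = 53.

n₁ = 21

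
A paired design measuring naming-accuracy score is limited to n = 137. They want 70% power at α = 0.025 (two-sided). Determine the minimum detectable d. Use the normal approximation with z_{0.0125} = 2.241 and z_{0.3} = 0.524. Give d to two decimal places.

For a single sample (or paired design) of n = 137: d_min = (z_{α/2} + z_β)/√n.
z-sum = 2.241 + 0.524 = 2.765.
d_min = 2.765 / √137 = 2.765 / 11.705 = 0.236.

d_min ≈ 0.24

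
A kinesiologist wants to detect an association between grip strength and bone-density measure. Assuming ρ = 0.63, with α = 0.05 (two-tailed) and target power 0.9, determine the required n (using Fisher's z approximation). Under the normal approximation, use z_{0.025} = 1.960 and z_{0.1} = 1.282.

n = 23

Fisher's z: C = ½·ln((1+r)/(1−r)) = ½·ln(4.4054) = 0.7414.
n = ((z_{α/2} + z_β)/C)² + 3.
(1.960 + 1.282) / 0.7414 = 3.242 / 0.7414 = 4.373.
n = 4.373² + 3 = 19.12 + 3 = 22.1.
Round up.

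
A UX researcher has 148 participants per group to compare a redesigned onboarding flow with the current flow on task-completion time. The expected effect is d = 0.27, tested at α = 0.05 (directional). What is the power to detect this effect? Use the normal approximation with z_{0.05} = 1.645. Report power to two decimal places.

For two equal groups, power = Φ(d·√(n/2) − z_{α}).
d·√(n/2) = 0.27 × √(148/2) = 0.27 × 8.602 = 2.323.
z_β = 2.323 − 1.645 = 0.678.
Power = Φ(0.678) = 0.751.

power ≈ 0.75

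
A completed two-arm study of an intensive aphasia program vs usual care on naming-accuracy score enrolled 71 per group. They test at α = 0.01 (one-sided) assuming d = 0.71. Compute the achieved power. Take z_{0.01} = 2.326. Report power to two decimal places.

power ≈ 0.97

For two equal groups, power = Φ(d·√(n/2) − z_{α}).
d·√(n/2) = 0.71 × √(71/2) = 0.71 × 5.958 = 4.230.
z_β = 4.230 − 2.326 = 1.904.
Power = Φ(1.904) = 0.972.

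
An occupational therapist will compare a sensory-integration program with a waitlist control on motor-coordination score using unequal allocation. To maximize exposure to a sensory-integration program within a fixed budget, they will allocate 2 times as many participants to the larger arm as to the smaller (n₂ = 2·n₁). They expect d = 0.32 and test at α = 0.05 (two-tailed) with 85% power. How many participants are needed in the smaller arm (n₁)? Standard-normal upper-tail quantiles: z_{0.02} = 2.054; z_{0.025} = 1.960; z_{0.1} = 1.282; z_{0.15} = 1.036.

With allocation ratio k = n₂/n₁ = 2, Var(x̄₁−x̄₂) = σ²(1/n₁ + 1/(k·n₁)) = σ²·(k+1)/(k·n₁).
So n₁ = (1 + 1/k)·((z_{α/2} + z_β)/d)² = 1.500 × (2.996/0.32)².
n₁ = 1.500 × 87.66 = 131.5.
Round up: n₁ = 132, giving n₂ = 2 × 132 = 264.

n₁ = 132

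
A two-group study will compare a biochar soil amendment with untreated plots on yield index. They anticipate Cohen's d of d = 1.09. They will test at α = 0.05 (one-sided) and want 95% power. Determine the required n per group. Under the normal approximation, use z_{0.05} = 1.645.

For two independent groups with equal n: n = 2·((z_{α} + z_β) / d)².
z_{α} + z_β = 1.645 + 1.645 = 3.290.
n = 2 × (3.290 / 1.09)² = 2 × 3.018² = 2 × 9.11 = 18.2.
Round up to the next whole participant.

n = 19 per group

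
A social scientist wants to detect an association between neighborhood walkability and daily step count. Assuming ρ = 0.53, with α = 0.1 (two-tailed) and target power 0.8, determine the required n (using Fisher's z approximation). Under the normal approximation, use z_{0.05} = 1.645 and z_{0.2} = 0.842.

Fisher's z: C = ½·ln((1+r)/(1−r)) = ½·ln(3.2553) = 0.5901.
n = ((z_{α/2} + z_β)/C)² + 3.
(1.645 + 0.842) / 0.5901 = 2.487 / 0.5901 = 4.215.
n = 4.215² + 3 = 17.76 + 3 = 20.8.
Round up.

n = 21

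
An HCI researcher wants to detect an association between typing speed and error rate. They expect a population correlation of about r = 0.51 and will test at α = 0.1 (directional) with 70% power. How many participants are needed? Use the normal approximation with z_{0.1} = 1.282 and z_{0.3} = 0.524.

n = 14

Fisher's z: C = ½·ln((1+r)/(1−r)) = ½·ln(3.0816) = 0.5627.
n = ((z_{α} + z_β)/C)² + 3.
(1.282 + 0.524) / 0.5627 = 1.806 / 0.5627 = 3.210.
n = 3.210² + 3 = 10.30 + 3 = 13.3.
Round up.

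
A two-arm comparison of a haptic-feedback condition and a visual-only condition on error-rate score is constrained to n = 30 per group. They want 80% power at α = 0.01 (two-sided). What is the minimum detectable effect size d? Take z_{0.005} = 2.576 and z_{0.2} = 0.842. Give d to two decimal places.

d_min ≈ 0.88

For two independent groups of n = 30 each: d_min = (z_{α/2} + z_β)·√(2/n).
z-sum = 2.576 + 0.842 = 3.418.
d_min = 3.418 × √(2/30) = 3.418 × 0.2582 = 0.883.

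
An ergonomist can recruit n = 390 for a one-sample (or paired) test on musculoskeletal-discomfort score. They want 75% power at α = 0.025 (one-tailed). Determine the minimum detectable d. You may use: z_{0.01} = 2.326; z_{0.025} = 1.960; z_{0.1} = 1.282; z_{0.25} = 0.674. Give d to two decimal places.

For a single sample (or paired design) of n = 390: d_min = (z_{α} + z_β)/√n.
z-sum = 1.960 + 0.674 = 2.634.
d_min = 2.634 / √390 = 2.634 / 19.748 = 0.133.

d_min ≈ 0.13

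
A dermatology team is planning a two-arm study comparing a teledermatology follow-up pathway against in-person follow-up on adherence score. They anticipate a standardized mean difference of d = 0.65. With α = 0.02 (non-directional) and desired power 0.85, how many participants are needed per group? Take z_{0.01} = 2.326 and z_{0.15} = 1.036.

For two independent groups with equal n: n = 2·((z_{α/2} + z_β) / d)².
z_{α/2} + z_β = 2.326 + 1.036 = 3.362.
n = 2 × (3.362 / 0.65)² = 2 × 5.172² = 2 × 26.75 = 53.5.
Round up to the next whole participant.

n = 54 per group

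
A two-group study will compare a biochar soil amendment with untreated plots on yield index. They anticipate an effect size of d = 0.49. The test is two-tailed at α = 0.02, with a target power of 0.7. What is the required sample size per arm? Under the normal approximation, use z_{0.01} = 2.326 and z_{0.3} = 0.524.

For two independent groups with equal n: n = 2·((z_{α/2} + z_β) / d)².
z_{α/2} + z_β = 2.326 + 0.524 = 2.850.
n = 2 × (2.850 / 0.49)² = 2 × 5.816² = 2 × 33.83 = 67.7.
Round up to the next whole participant.

n = 68 per group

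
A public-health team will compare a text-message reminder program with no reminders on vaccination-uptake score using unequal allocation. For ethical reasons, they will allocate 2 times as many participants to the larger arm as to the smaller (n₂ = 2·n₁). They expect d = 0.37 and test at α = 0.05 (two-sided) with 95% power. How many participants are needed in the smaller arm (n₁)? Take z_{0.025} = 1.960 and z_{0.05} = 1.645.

With allocation ratio k = n₂/n₁ = 2, Var(x̄₁−x̄₂) = σ²(1/n₁ + 1/(k·n₁)) = σ²·(k+1)/(k·n₁).
So n₁ = (1 + 1/k)·((z_{α/2} + z_β)/d)² = 1.500 × (3.605/0.37)².
n₁ = 1.500 × 94.93 = 142.4.
Round up: n₁ = 143, giving n₂ = 2 × 143 = 286.

n₁ = 143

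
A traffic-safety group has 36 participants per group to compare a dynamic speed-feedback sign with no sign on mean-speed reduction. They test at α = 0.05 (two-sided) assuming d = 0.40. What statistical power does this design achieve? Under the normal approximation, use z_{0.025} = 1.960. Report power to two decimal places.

power ≈ 0.40

For two equal groups, power = Φ(d·√(n/2) − z_{α/2}).
d·√(n/2) = 0.40 × √(36/2) = 0.40 × 4.243 = 1.697.
z_β = 1.697 − 1.960 = -0.263.
Power = Φ(-0.263) = 0.396.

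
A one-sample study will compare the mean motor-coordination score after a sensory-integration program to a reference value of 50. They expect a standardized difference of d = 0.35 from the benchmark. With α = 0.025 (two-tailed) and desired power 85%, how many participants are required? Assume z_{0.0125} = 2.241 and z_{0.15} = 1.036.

For a one-sample test: n = ((z_{α/2} + z_β) / d)².
z_{α/2} + z_β = 2.241 + 1.036 = 3.277.
n = (3.277 / 0.35)² = 9.363² = 87.66.
Round up.

n = 88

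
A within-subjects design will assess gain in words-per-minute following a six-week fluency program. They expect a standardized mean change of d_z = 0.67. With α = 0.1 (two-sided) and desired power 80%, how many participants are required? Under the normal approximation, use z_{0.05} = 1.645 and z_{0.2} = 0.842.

For a paired (one-sample on differences) test: n = ((z_{α/2} + z_β) / d)².
z_{α/2} + z_β = 1.645 + 0.842 = 2.487.
n = (2.487 / 0.67)² = 3.712² = 13.78.
Round up.

n = 14 pairs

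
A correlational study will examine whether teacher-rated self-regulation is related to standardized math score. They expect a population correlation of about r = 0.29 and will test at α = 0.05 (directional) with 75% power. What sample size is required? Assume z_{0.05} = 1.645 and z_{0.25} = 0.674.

Fisher's z: C = ½·ln((1+r)/(1−r)) = ½·ln(1.8169) = 0.2986.
n = ((z_{α} + z_β)/C)² + 3.
(1.645 + 0.674) / 0.2986 = 2.319 / 0.2986 = 7.766.
n = 7.766² + 3 = 60.31 + 3 = 63.3.
Round up.

n = 64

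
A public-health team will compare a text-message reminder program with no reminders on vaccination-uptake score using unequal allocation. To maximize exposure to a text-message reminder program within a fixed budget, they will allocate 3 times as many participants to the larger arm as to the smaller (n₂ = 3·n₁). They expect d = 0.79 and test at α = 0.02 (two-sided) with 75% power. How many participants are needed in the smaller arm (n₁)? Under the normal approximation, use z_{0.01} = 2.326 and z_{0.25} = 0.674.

With allocation ratio k = n₂/n₁ = 3, Var(x̄₁−x̄₂) = σ²(1/n₁ + 1/(k·n₁)) = σ²·(k+1)/(k·n₁).
So n₁ = (1 + 1/k)·((z_{α/2} + z_β)/d)² = 1.333 × (3.000/0.79)².
n₁ = 1.333 × 14.42 = 19.2.
Round up: n₁ = 20, giving n₂ = 3 × 20 = 60.

n₁ = 20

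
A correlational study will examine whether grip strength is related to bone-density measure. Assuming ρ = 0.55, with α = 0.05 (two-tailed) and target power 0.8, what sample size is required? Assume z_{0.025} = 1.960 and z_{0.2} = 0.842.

Fisher's z: C = ½·ln((1+r)/(1−r)) = ½·ln(3.4444) = 0.6184.
n = ((z_{α/2} + z_β)/C)² + 3.
(1.960 + 0.842) / 0.6184 = 2.802 / 0.6184 = 4.531.
n = 4.531² + 3 = 20.53 + 3 = 23.5.
Round up.

n = 24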